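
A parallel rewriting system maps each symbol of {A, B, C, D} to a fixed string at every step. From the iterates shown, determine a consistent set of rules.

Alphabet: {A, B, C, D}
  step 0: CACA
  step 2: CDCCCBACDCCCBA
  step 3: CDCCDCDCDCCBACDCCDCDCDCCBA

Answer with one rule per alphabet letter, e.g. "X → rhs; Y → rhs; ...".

  step 2 ⇒ step 3: CDCCCBACDCCCBA ⇒ CD·C·CD·CD·CD·CC·BA·CD·C·CD·CD·CD·CC·BA
    A ↦ BA
    B ↦ CC
    C ↦ CD
    D ↦ C

A->BA, B->CC, C->CD, D->C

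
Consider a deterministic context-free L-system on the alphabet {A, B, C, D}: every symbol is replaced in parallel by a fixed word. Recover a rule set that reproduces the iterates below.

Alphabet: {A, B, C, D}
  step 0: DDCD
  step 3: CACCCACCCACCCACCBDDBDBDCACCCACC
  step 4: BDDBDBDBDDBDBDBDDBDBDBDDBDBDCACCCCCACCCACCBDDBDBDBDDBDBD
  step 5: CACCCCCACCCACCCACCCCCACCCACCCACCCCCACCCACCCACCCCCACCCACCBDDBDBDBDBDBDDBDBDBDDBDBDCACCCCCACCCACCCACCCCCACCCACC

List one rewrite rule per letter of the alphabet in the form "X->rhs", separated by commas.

A->D, B->CA, C->BD, D->CC

  step 4 ⇒ step 5: BDDBDBDBDDBDBDBDDBDBDBDDBDBDCACCCCCACCCACCBDDBDBDBDDBDBD ⇒ CA·CC·CC·CA·CC·CA·CC·CA·CC·CC·CA·CC·CA·CC·CA·CC·CC·CA·CC·CA·CC·CA·CC·CC·CA·CC·CA·CC·BD·D·BD·BD·BD·BD·BD·D·BD·BD·BD·D·BD·BD·CA·CC·CC·CA·CC·CA·CC·CA·CC·CC·CA·CC·CA·CC
    A ↦ D
    B ↦ CA
    C ↦ BD
    D ↦ CC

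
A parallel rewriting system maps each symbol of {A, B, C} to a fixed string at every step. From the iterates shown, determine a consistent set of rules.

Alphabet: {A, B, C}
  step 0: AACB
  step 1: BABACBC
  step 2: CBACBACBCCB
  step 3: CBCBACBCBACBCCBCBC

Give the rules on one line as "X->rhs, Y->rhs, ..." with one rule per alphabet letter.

A->BA, B->C, C->CB

  step 2 ⇒ step 3: CBACBACBCCB ⇒ CB·C·BA·CB·C·BA·CB·C·CB·CB·C
    A ↦ BA
    B ↦ C
    C ↦ CB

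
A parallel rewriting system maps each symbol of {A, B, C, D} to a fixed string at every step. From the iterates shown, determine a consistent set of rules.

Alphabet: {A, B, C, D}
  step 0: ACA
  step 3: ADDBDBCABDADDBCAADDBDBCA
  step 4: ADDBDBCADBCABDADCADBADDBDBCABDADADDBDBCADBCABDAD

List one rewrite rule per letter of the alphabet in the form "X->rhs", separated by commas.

A->AD, B->CA, C->BD, D->DB

  step 3 ⇒ step 4: ADDBDBCABDADDBCAADDBDBCA ⇒ AD·DB·DB·CA·DB·CA·BD·AD·CA·DB·AD·DB·DB·CA·BD·AD·AD·DB·DB·CA·DB·CA·BD·AD
    A ↦ AD
    B ↦ CA
    C ↦ BD
    D ↦ DB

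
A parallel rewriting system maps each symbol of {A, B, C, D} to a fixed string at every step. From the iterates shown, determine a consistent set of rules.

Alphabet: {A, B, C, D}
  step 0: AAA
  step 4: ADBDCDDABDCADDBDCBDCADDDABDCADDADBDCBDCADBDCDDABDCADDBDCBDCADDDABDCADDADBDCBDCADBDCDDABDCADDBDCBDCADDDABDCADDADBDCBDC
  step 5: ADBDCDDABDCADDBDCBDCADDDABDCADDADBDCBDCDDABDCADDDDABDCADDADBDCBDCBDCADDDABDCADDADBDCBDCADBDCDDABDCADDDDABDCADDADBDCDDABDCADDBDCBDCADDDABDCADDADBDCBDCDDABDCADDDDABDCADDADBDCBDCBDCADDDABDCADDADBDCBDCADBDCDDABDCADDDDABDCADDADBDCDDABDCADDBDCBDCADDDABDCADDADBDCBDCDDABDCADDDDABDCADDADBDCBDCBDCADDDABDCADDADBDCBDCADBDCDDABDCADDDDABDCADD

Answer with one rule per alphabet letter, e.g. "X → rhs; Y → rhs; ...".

A->AD, B->DDA, C->ADD, D->BDC

  step 4 ⇒ step 5: ADBDCDDABDCADDBDCBDCADDDABDCADDADBDCBDCADBDCDDABDCADDBDCBDCADDDABDCADDADBDCBDCADBDCDDABDCADDBDCBDCADDDABDCADDADBDCBDC ⇒ AD·BDC·DDA·BDC·ADD·BDC·BDC·AD·DDA·BDC·ADD·AD·BDC·BDC·DDA·BDC·ADD·DDA·BDC·ADD·AD·BDC·BDC·BDC·AD·DDA·BDC·ADD·AD·BDC·BDC·AD·BDC·DDA·BDC·ADD·DDA·BDC·ADD·AD·BDC·DDA·BDC·ADD·BDC·BDC·AD·DDA·BDC·ADD·AD·BDC·BDC·DDA·BDC·ADD·DDA·BDC·ADD·AD·BDC·BDC·BDC·AD·DDA·BDC·ADD·AD·BDC·BDC·AD·BDC·DDA·BDC·ADD·DDA·BDC·ADD·AD·BDC·DDA·BDC·ADD·BDC·BDC·AD·DDA·BDC·ADD·AD·BDC·BDC·DDA·BDC·ADD·DDA·BDC·ADD·AD·BDC·BDC·BDC·AD·DDA·BDC·ADD·AD·BDC·BDC·AD·BDC·DDA·BDC·ADD·DDA·BDC·ADD
    A ↦ AD
    B ↦ DDA
    C ↦ ADD
    D ↦ BDC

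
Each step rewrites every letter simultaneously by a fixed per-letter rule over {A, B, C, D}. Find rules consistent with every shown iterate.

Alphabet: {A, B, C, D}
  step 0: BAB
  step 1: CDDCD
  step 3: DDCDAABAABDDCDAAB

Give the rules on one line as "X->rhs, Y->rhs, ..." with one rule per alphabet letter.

  step 0 ⇒ step 1: BAB ⇒ CD·D·CD
    A ↦ D
    B ↦ CD
    C ↦ AAB  (constrained at step 1)
    D ↦ C  (constrained at step 1)

A->D, B->CD, C->AAB, D->C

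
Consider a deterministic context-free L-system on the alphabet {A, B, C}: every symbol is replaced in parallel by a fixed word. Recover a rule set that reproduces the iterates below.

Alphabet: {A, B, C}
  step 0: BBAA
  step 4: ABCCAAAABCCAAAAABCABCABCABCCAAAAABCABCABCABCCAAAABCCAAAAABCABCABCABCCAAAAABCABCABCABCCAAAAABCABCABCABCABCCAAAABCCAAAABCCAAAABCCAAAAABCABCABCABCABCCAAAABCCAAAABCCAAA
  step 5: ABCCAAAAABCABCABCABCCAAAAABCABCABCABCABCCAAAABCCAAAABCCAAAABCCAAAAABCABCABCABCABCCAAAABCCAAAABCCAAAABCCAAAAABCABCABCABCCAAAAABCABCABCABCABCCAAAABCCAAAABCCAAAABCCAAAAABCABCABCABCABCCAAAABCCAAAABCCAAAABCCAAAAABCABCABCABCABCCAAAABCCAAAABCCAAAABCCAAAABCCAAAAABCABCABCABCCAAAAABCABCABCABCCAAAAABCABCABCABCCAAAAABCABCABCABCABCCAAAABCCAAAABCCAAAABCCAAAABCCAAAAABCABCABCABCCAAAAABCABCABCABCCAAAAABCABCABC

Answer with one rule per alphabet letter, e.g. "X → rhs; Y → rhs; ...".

A->ABC, B->CAA, C->A

  step 4 ⇒ step 5: ABCCAAAABCCAAAAABCABCABCABCCAAAAABCABCABCABCCAAAABCCAAAAABCABCABCABCCAAAAABCABCABCABCCAAAAABCABCABCABCABCCAAAABCCAAAABCCAAAABCCAAAAABCABCABCABCABCCAAAABCCAAAABCCAAA ⇒ ABC·CAA·A·A·ABC·ABC·ABC·ABC·CAA·A·A·ABC·ABC·ABC·ABC·ABC·CAA·A·ABC·CAA·A·ABC·CAA·A·ABC·CAA·A·A·ABC·ABC·ABC·ABC·ABC·CAA·A·ABC·CAA·A·ABC·CAA·A·ABC·CAA·A·A·ABC·ABC·ABC·ABC·CAA·A·A·ABC·ABC·ABC·ABC·ABC·CAA·A·ABC·CAA·A·ABC·CAA·A·ABC·CAA·A·A·ABC·ABC·ABC·ABC·ABC·CAA·A·ABC·CAA·A·ABC·CAA·A·ABC·CAA·A·A·ABC·ABC·ABC·ABC·ABC·CAA·A·ABC·CAA·A·ABC·CAA·A·ABC·CAA·A·ABC·CAA·A·A·ABC·ABC·ABC·ABC·CAA·A·A·ABC·ABC·ABC·ABC·CAA·A·A·ABC·ABC·ABC·ABC·CAA·A·A·ABC·ABC·ABC·ABC·ABC·CAA·A·ABC·CAA·A·ABC·CAA·A·ABC·CAA·A·ABC·CAA·A·A·ABC·ABC·ABC·ABC·CAA·A·A·ABC·ABC·ABC·ABC·CAA·A·A·ABC·ABC·ABC
    A ↦ ABC
    B ↦ CAA
    C ↦ A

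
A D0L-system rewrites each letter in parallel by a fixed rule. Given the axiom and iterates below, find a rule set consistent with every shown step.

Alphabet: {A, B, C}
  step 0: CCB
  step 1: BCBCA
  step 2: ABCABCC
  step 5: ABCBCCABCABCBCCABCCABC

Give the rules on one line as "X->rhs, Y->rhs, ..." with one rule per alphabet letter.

  step 1 ⇒ step 2: BCBCA ⇒ A·BC·A·BC·C
    A ↦ C
    B ↦ A
    C ↦ BC

A->C, B->A, C->BC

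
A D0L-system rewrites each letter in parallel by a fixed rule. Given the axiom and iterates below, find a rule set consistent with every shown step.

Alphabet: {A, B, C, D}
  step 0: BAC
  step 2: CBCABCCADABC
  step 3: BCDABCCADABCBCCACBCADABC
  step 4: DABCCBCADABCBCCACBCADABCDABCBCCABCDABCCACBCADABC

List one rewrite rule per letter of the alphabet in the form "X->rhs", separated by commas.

A->CA, B->DA, C->BC, D->CB

  step 3 ⇒ step 4: BCDABCCADABCBCCACBCADABC ⇒ DA·BC·CB·CA·DA·BC·BC·CA·CB·CA·DA·BC·DA·BC·BC·CA·BC·DA·BC·CA·CB·CA·DA·BC
    A ↦ CA
    B ↦ DA
    C ↦ BC
    D ↦ CB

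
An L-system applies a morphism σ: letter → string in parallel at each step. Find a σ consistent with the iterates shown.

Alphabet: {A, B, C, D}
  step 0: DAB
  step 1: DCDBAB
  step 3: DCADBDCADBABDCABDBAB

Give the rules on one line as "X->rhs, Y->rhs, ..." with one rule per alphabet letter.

A->DB, B->AB, C->A, D->DC

  step 0 ⇒ step 1: DAB ⇒ DC·DB·AB
    A ↦ DB
    B ↦ AB
    D ↦ DC
    C ↦ A  (constrained at step 1)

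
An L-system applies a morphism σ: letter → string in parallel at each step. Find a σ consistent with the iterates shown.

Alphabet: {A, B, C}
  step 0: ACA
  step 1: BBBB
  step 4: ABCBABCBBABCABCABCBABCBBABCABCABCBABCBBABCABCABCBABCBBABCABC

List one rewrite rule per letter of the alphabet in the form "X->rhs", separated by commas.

A->B, B->ABC, C->BB

  step 0 ⇒ step 1: ACA ⇒ B·BB·B
    A ↦ B
    C ↦ BB
    B ↦ ABC  (constrained at step 1)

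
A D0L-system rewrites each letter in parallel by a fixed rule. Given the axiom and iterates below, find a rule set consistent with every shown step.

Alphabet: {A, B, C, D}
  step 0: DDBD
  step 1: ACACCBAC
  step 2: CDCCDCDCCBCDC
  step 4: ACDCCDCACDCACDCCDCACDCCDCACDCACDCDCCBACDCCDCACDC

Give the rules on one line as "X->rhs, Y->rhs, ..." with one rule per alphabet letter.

  step 1 ⇒ step 2: ACACCBAC ⇒ C·DC·C·DC·DC·CB·C·DC
    A ↦ C
    B ↦ CB
    C ↦ DC
  step 0 ⇒ step 1: DDBD ⇒ AC·AC·CB·AC
    D ↦ AC

A->C, B->CB, C->DC, D->AC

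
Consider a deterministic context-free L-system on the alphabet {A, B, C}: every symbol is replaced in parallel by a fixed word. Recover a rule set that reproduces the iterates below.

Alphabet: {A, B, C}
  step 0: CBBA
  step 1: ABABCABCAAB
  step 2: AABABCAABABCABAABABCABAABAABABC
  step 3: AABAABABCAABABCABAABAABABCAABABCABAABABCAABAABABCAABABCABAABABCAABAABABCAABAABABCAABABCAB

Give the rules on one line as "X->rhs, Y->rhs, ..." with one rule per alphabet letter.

A->AAB, B->ABC, C->AB

  step 2 ⇒ step 3: AABABCAABABCABAABABCABAABAABABC ⇒ AAB·AAB·ABC·AAB·ABC·AB·AAB·AAB·ABC·AAB·ABC·AB·AAB·ABC·AAB·AAB·ABC·AAB·ABC·AB·AAB·ABC·AAB·AAB·ABC·AAB·AAB·ABC·AAB·ABC·AB
    A ↦ AAB
    B ↦ ABC
    C ↦ AB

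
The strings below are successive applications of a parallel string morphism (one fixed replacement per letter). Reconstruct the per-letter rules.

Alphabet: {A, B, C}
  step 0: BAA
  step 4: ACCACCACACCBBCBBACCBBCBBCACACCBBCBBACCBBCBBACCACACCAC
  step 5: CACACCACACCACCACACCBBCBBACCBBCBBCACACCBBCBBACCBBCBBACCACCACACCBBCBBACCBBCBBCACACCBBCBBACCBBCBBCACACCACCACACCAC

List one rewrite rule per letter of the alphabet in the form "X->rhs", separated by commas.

  step 4 ⇒ step 5: ACCACCACACCBBCBBACCBBCBBCACACCBBCBBACCBBCBBACCACACCAC ⇒ C·AC·AC·C·AC·AC·C·AC·C·AC·AC·CBB·CBB·AC·CBB·CBB·C·AC·AC·CBB·CBB·AC·CBB·CBB·AC·C·AC·C·AC·AC·CBB·CBB·AC·CBB·CBB·C·AC·AC·CBB·CBB·AC·CBB·CBB·C·AC·AC·C·AC·C·AC·AC·C·AC
    A ↦ C
    B ↦ CBB
    C ↦ AC

A->C, B->CBB, C->AC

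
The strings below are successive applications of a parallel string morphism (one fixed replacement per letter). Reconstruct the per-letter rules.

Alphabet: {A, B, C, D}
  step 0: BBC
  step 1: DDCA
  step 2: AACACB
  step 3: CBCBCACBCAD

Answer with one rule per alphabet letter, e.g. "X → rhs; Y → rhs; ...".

  step 2 ⇒ step 3: AACACB ⇒ CB·CB·CA·CB·CA·D
    A ↦ CB
    B ↦ D
    C ↦ CA
  step 1 ⇒ step 2: DDCA ⇒ A·A·CA·CB
    D ↦ A

A->CB, B->D, C->CA, D->A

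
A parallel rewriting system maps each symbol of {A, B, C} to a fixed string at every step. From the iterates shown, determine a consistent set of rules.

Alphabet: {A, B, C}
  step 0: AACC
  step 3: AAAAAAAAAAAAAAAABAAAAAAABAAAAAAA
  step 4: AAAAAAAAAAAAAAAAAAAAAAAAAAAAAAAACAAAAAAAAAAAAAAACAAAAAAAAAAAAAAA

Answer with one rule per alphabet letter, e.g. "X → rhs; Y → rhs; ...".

A->AA, B->CA, C->BA

  step 3 ⇒ step 4: AAAAAAAAAAAAAAAABAAAAAAABAAAAAAA ⇒ AA·AA·AA·AA·AA·AA·AA·AA·AA·AA·AA·AA·AA·AA·AA·AA·CA·AA·AA·AA·AA·AA·AA·AA·CA·AA·AA·AA·AA·AA·AA·AA
    A ↦ AA
    B ↦ CA
    C ↦ BA  (constrained at step 0)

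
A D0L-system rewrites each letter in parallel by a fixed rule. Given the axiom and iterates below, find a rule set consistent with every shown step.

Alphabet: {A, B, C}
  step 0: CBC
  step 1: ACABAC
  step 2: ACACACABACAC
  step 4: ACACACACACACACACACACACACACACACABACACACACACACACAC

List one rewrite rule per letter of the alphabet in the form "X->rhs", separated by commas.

  step 1 ⇒ step 2: ACABAC ⇒ AC·AC·AC·AB·AC·AC
    A ↦ AC
    B ↦ AB
    C ↦ AC

A->AC, B->AB, C->AC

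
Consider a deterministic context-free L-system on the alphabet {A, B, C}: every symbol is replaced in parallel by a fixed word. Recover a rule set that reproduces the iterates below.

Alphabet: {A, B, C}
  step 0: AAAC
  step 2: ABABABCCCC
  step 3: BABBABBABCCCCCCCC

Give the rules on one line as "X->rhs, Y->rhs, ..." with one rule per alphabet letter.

  step 2 ⇒ step 3: ABABABCCCC ⇒ B·AB·B·AB·B·AB·CC·CC·CC·CC
    A ↦ B
    B ↦ AB
    C ↦ CC

A->B, B->AB, C->CC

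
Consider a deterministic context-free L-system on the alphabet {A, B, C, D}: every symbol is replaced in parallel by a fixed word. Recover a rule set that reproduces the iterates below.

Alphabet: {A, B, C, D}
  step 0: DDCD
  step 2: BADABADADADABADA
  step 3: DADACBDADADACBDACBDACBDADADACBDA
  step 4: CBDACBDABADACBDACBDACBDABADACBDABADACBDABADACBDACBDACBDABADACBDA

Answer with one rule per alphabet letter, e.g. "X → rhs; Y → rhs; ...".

A->DA, B->DA, C->BA, D->CB

  step 3 ⇒ step 4: DADACBDADADACBDACBDACBDADADACBDA ⇒ CB·DA·CB·DA·BA·DA·CB·DA·CB·DA·CB·DA·BA·DA·CB·DA·BA·DA·CB·DA·BA·DA·CB·DA·CB·DA·CB·DA·BA·DA·CB·DA
    A ↦ DA
    B ↦ DA
    C ↦ BA
    D ↦ CB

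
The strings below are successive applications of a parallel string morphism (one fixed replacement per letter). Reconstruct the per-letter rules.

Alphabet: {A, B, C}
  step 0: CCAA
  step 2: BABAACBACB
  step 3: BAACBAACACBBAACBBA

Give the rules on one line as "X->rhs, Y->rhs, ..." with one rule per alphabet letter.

A->AC, B->BA, C->B

  step 2 ⇒ step 3: BABAACBACB ⇒ BA·AC·BA·AC·AC·B·BA·AC·B·BA
    A ↦ AC
    B ↦ BA
    C ↦ B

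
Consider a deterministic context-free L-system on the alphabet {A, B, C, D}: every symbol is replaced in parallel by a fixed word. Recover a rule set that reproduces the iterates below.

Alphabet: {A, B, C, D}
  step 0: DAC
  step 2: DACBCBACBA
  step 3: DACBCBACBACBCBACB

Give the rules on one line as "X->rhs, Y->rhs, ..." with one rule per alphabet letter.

  step 2 ⇒ step 3: DACBCBACBA ⇒ DA·CB·CB·A·CB·A·CB·CB·A·CB
    A ↦ CB
    B ↦ A
    C ↦ CB
    D ↦ DA

A->CB, B->A, C->CB, D->DA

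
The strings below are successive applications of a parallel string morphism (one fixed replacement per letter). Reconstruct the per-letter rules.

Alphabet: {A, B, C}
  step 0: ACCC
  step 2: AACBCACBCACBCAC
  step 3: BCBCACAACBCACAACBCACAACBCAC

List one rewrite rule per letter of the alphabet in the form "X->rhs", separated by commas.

  step 2 ⇒ step 3: AACBCACBCACBCAC ⇒ BC·BC·AC·A·AC·BC·AC·A·AC·BC·AC·A·AC·BC·AC
    A ↦ BC
    B ↦ A
    C ↦ AC

A->BC, B->A, C->AC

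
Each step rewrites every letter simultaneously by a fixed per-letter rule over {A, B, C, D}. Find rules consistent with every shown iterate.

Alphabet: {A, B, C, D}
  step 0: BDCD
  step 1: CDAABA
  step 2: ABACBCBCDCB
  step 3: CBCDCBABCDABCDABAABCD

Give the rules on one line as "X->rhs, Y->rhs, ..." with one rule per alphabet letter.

  step 2 ⇒ step 3: ABACBCBCDCB ⇒ CB·CD·CB·AB·CD·AB·CD·AB·A·AB·CD
    A ↦ CB
    B ↦ CD
    C ↦ AB
    D ↦ A

A->CB, B->CD, C->AB, D->A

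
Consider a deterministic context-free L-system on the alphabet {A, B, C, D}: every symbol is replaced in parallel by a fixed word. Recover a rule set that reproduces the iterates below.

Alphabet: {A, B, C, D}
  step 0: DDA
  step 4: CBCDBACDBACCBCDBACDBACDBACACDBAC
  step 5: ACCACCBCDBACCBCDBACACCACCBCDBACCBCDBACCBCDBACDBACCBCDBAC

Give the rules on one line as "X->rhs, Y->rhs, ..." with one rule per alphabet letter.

  step 4 ⇒ step 5: CBCDBACDBACCBCDBACDBACDBACACDBAC ⇒ AC·C·AC·CB·C·DB·AC·CB·C·DB·AC·AC·C·AC·CB·C·DB·AC·CB·C·DB·AC·CB·C·DB·AC·DB·AC·CB·C·DB·AC
    A ↦ DB
    B ↦ C
    C ↦ AC
    D ↦ CB

A->DB, B->C, C->AC, D->CB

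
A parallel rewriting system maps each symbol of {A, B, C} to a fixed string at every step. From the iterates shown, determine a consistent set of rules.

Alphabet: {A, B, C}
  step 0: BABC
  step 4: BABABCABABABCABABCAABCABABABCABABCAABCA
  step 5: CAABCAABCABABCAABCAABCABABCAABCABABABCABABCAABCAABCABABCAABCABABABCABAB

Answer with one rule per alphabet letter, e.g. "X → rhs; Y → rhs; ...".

A->AB, B->CA, C->B

  step 4 ⇒ step 5: BABABCABABABCABABCAABCABABABCABABCAABCA ⇒ CA·AB·CA·AB·CA·B·AB·CA·AB·CA·AB·CA·B·AB·CA·AB·CA·B·AB·AB·CA·B·AB·CA·AB·CA·AB·CA·B·AB·CA·AB·CA·B·AB·AB·CA·B·AB
    A ↦ AB
    B ↦ CA
    C ↦ B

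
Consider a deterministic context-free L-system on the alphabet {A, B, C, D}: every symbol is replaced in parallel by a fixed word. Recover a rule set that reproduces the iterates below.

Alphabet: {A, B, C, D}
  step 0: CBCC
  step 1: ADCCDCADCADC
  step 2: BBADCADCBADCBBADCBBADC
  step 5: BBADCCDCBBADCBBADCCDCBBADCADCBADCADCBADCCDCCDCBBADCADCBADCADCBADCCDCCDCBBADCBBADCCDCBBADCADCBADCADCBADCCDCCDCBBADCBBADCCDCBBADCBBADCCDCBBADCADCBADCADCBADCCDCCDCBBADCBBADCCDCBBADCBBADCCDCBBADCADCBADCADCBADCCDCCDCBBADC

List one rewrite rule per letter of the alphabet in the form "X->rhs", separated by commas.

A->B, B->CDC, C->ADC, D->B

  step 1 ⇒ step 2: ADCCDCADCADC ⇒ B·B·ADC·ADC·B·ADC·B·B·ADC·B·B·ADC
    A ↦ B
    C ↦ ADC
    D ↦ B
  step 0 ⇒ step 1: CBCC ⇒ ADC·CDC·ADC·ADC
    B ↦ CDC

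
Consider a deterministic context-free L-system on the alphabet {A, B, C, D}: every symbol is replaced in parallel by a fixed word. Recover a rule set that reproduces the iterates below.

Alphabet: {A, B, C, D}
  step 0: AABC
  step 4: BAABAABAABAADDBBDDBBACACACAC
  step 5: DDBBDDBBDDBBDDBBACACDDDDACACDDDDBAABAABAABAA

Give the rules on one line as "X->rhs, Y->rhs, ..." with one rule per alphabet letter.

  step 4 ⇒ step 5: BAABAABAABAADDBBDDBBACACACAC ⇒ DD·B·B·DD·B·B·DD·B·B·DD·B·B·AC·AC·DD·DD·AC·AC·DD·DD·B·AA·B·AA·B·AA·B·AA
    A ↦ B
    B ↦ DD
    C ↦ AA
    D ↦ AC

A->B, B->DD, C->AA, D->AC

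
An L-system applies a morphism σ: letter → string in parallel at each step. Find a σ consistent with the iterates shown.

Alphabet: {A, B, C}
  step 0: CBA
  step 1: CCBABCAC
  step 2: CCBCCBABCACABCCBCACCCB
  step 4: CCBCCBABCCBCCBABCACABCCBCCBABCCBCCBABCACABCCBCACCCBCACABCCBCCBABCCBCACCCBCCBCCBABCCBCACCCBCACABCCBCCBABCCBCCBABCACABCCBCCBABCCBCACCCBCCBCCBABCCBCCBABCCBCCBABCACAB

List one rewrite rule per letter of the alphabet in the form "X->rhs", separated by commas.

  step 1 ⇒ step 2: CCBABCAC ⇒ CCB·CCB·AB·CAC·AB·CCB·CAC·CCB
    A ↦ CAC
    B ↦ AB
    C ↦ CCB

A->CAC, B->AB, C->CCB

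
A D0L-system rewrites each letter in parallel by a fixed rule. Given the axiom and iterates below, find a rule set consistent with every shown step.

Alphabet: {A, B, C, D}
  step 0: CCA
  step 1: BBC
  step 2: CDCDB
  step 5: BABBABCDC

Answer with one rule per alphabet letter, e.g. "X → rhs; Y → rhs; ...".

  step 1 ⇒ step 2: BBC ⇒ CD·CD·B
    B ↦ CD
    C ↦ B
  step 0 ⇒ step 1: CCA ⇒ B·B·C
    A ↦ C
    D ↦ A  (constrained at step 2)

A->C, B->CD, C->B, D->A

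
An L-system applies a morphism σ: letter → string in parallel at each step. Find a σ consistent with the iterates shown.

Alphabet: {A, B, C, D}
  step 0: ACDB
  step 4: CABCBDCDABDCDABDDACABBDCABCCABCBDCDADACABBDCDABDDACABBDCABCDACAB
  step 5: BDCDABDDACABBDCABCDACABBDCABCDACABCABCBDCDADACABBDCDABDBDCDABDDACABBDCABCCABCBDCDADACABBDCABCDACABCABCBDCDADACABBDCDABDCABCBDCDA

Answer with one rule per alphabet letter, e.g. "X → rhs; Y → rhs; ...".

  step 4 ⇒ step 5: CABCBDCDABDCDABDDACABBDCABCCABCBDCDADACABBDCDABDDACABBDCABCDACAB ⇒ BD·C·DA·BD·DA·CAB·BD·CAB·C·DA·CAB·BD·CAB·C·DA·CAB·CAB·C·BD·C·DA·DA·CAB·BD·C·DA·BD·BD·C·DA·BD·DA·CAB·BD·CAB·C·CAB·C·BD·C·DA·DA·CAB·BD·CAB·C·DA·CAB·CAB·C·BD·C·DA·DA·CAB·BD·C·DA·BD·CAB·C·BD·C·DA
    A ↦ C
    B ↦ DA
    C ↦ BD
    D ↦ CAB

A->C, B->DA, C->BD, D->CAB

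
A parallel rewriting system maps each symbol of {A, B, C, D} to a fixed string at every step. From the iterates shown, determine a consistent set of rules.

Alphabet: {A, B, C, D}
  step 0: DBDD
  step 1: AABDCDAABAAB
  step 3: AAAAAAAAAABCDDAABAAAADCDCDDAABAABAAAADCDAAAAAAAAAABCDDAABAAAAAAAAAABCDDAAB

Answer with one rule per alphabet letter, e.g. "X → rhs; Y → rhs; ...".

  step 0 ⇒ step 1: DBDD ⇒ AAB·DCD·AAB·AAB
    B ↦ DCD
    D ↦ AAB
    A ↦ AA  (constrained at step 1)
    C ↦ CDD  (constrained at step 1)

A->AA, B->DCD, C->CDD, D->AAB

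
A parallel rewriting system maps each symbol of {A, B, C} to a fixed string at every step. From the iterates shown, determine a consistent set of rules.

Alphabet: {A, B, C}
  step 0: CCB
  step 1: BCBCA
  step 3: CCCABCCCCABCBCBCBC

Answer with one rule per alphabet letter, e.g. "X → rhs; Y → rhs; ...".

  step 0 ⇒ step 1: CCB ⇒ BC·BC·A
    B ↦ A
    C ↦ BC
    A ↦ CCC  (constrained at step 1)

A->CCC, B->A, C->BC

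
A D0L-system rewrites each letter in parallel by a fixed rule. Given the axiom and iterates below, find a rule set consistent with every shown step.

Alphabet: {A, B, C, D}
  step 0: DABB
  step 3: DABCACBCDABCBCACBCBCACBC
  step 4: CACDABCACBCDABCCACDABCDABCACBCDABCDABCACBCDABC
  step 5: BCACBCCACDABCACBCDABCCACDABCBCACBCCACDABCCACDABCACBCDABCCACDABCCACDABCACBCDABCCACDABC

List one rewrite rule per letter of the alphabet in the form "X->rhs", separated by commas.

A->AC, B->DA, C->BC, D->C

  step 4 ⇒ step 5: CACDABCACBCDABCCACDABCDABCACBCDABCDABCACBCDABC ⇒ BC·AC·BC·C·AC·DA·BC·AC·BC·DA·BC·C·AC·DA·BC·BC·AC·BC·C·AC·DA·BC·C·AC·DA·BC·AC·BC·DA·BC·C·AC·DA·BC·C·AC·DA·BC·AC·BC·DA·BC·C·AC·DA·BC
    A ↦ AC
    B ↦ DA
    C ↦ BC
    D ↦ C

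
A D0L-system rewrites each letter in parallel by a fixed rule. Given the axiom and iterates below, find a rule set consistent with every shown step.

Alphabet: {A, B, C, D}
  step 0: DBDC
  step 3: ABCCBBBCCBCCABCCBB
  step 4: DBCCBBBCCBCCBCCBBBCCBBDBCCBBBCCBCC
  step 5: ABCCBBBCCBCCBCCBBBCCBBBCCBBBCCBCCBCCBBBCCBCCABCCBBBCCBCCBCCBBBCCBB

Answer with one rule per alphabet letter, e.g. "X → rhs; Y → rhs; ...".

  step 4 ⇒ step 5: DBCCBBBCCBCCBCCBBBCCBBDBCCBBBCCBCC ⇒ A·BCC·B·B·BCC·BCC·BCC·B·B·BCC·B·B·BCC·B·B·BCC·BCC·BCC·B·B·BCC·BCC·A·BCC·B·B·BCC·BCC·BCC·B·B·BCC·B·B
    B ↦ BCC
    C ↦ B
    D ↦ A
  step 3 ⇒ step 4: ABCCBBBCCBCCABCCBB ⇒ D·BCC·B·B·BCC·BCC·BCC·B·B·BCC·B·B·D·BCC·B·B·BCC·BCC
    A ↦ D

A->D, B->BCC, C->B, D->A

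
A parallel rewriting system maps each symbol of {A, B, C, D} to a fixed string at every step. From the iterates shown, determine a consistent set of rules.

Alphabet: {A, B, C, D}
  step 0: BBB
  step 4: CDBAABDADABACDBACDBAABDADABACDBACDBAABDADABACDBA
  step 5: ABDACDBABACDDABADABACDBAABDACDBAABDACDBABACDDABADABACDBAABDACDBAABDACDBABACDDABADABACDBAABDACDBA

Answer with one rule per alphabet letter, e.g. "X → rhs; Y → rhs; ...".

A->BA, B->CD, C->AB, D->DA

  step 4 ⇒ step 5: CDBAABDADABACDBACDBAABDADABACDBACDBAABDADABACDBA ⇒ AB·DA·CD·BA·BA·CD·DA·BA·DA·BA·CD·BA·AB·DA·CD·BA·AB·DA·CD·BA·BA·CD·DA·BA·DA·BA·CD·BA·AB·DA·CD·BA·AB·DA·CD·BA·BA·CD·DA·BA·DA·BA·CD·BA·AB·DA·CD·BA
    A ↦ BA
    B ↦ CD
    C ↦ AB
    D ↦ DA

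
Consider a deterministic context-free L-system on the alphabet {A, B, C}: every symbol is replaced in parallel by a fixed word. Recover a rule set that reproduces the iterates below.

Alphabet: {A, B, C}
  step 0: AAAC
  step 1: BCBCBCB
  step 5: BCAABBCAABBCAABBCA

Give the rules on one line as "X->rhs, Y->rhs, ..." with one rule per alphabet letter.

A->BC, B->A, C->B

  step 0 ⇒ step 1: AAAC ⇒ BC·BC·BC·B
    A ↦ BC
    C ↦ B
    B ↦ A  (constrained at step 1)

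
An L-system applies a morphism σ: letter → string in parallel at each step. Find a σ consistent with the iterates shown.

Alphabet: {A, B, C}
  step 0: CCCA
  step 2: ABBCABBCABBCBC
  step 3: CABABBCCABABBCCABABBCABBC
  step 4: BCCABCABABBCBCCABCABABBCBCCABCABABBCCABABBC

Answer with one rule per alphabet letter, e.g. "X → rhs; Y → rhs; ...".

A->C, B->AB, C->BC

  step 3 ⇒ step 4: CABABBCCABABBCCABABBCABBC ⇒ BC·C·AB·C·AB·AB·BC·BC·C·AB·C·AB·AB·BC·BC·C·AB·C·AB·AB·BC·C·AB·AB·BC
    A ↦ C
    B ↦ AB
    C ↦ BC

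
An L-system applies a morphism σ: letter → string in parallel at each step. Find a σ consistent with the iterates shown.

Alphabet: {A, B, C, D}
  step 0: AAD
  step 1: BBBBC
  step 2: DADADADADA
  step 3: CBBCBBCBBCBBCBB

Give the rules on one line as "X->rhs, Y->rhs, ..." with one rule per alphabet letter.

  step 2 ⇒ step 3: DADADADADA ⇒ C·BB·C·BB·C·BB·C·BB·C·BB
    A ↦ BB
    D ↦ C
  step 1 ⇒ step 2: BBBBC ⇒ DA·DA·DA·DA·DA
    B ↦ DA
  step 1 ⇒ step 2: BBBBC ⇒ DA·DA·DA·DA·DA
    C ↦ DA

A->BB, B->DA, C->DA, D->C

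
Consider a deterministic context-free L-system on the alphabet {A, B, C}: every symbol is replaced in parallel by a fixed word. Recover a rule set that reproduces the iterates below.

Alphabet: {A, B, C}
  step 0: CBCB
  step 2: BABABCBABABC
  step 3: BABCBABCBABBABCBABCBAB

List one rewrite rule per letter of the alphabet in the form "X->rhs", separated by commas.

A->BC, B->BA, C->B

  step 2 ⇒ step 3: BABABCBABABC ⇒ BA·BC·BA·BC·BA·B·BA·BC·BA·BC·BA·B
    A ↦ BC
    B ↦ BA
    C ↦ B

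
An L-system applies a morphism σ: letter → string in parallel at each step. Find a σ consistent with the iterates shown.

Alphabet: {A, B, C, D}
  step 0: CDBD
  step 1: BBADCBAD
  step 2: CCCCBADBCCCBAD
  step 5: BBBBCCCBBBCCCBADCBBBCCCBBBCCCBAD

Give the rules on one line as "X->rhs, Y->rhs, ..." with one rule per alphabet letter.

A->CC, B->C, C->B, D->BAD

  step 1 ⇒ step 2: BBADCBAD ⇒ C·C·CC·BAD·B·C·CC·BAD
    A ↦ CC
    B ↦ C
    C ↦ B
    D ↦ BAD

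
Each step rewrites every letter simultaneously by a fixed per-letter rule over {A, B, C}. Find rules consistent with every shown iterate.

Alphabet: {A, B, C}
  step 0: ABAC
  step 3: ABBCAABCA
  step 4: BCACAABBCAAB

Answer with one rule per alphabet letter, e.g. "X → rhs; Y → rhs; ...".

  step 3 ⇒ step 4: ABBCAABCA ⇒ B·CA·CA·A·B·B·CA·A·B
    A ↦ B
    B ↦ CA
    C ↦ A

A->B, B->CA, C->A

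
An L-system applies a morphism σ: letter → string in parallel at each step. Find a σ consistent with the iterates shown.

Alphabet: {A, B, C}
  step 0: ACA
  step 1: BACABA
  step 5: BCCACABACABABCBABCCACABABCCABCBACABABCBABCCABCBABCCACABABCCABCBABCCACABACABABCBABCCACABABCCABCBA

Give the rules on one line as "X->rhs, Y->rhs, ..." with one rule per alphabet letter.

A->BA, B->BC, C->CA

  step 0 ⇒ step 1: ACA ⇒ BA·CA·BA
    A ↦ BA
    C ↦ CA
    B ↦ BC  (constrained at step 1)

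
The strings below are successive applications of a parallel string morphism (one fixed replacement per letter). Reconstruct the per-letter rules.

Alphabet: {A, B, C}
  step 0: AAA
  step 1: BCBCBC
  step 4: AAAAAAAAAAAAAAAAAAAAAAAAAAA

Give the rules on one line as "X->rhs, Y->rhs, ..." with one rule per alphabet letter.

  step 0 ⇒ step 1: AAA ⇒ BC·BC·BC
    A ↦ BC
    B ↦ AA  (constrained at step 1)
    C ↦ A  (constrained at step 1)

A->BC, B->AA, C->A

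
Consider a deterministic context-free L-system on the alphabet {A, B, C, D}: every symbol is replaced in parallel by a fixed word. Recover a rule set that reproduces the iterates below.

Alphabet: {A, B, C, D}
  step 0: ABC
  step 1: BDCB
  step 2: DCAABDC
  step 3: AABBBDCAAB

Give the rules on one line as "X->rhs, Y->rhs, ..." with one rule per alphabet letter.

A->B, B->DC, C->B, D->AA

  step 2 ⇒ step 3: DCAABDC ⇒ AA·B·B·B·DC·AA·B
    A ↦ B
    B ↦ DC
    C ↦ B
    D ↦ AA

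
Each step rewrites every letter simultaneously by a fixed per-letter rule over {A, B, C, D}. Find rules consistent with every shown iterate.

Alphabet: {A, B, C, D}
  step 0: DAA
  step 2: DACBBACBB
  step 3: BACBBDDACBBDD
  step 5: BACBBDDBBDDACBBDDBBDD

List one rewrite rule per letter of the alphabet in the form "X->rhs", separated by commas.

  step 2 ⇒ step 3: DACBBACBB ⇒ B·AC·BB·D·D·AC·BB·D·D
    A ↦ AC
    B ↦ D
    C ↦ BB
    D ↦ B

A->AC, B->D, C->BB, D->B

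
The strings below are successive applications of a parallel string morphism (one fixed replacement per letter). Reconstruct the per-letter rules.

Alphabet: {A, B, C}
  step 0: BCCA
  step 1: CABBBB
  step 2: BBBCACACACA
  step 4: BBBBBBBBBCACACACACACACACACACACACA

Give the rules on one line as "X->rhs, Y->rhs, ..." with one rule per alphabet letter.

A->BB, B->CA, C->B

  step 1 ⇒ step 2: CABBBB ⇒ B·BB·CA·CA·CA·CA
    A ↦ BB
    B ↦ CA
    C ↦ B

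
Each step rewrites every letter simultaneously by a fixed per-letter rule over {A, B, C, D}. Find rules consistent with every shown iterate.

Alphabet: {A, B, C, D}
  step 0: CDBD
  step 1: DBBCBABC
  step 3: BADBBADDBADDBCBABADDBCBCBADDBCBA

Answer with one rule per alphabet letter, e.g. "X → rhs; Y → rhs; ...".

A->DD, B->BA, C->DB, D->BC

  step 0 ⇒ step 1: CDBD ⇒ DB·BC·BA·BC
    B ↦ BA
    C ↦ DB
    D ↦ BC
    A ↦ DD  (constrained at step 1)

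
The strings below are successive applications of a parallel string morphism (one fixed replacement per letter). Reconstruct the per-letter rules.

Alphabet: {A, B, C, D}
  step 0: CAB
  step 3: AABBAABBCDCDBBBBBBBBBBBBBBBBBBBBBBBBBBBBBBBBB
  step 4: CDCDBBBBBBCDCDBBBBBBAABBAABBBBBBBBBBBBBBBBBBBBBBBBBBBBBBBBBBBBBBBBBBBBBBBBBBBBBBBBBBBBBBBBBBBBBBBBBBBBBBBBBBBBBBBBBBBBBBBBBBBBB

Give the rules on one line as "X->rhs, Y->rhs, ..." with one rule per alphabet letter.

A->CD, B->BBB, C->AA, D->BB

  step 3 ⇒ step 4: AABBAABBCDCDBBBBBBBBBBBBBBBBBBBBBBBBBBBBBBBBB ⇒ CD·CD·BBB·BBB·CD·CD·BBB·BBB·AA·BB·AA·BB·BBB·BBB·BBB·BBB·BBB·BBB·BBB·BBB·BBB·BBB·BBB·BBB·BBB·BBB·BBB·BBB·BBB·BBB·BBB·BBB·BBB·BBB·BBB·BBB·BBB·BBB·BBB·BBB·BBB·BBB·BBB·BBB·BBB
    A ↦ CD
    B ↦ BBB
    C ↦ AA
    D ↦ BB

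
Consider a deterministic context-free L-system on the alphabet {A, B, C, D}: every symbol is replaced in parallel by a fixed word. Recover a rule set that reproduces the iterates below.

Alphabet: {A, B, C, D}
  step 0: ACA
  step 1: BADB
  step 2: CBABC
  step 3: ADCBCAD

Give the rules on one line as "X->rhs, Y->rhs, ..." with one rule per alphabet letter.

  step 2 ⇒ step 3: CBABC ⇒ AD·C·B·C·AD
    A ↦ B
    B ↦ C
    C ↦ AD
  step 1 ⇒ step 2: BADB ⇒ C·B·AB·C
    D ↦ AB

A->B, B->C, C->AD, D->AB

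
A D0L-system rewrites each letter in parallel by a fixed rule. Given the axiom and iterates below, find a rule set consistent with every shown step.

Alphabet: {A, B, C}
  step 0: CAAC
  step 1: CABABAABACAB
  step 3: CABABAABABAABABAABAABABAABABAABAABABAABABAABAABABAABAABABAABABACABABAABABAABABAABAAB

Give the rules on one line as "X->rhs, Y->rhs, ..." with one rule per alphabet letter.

  step 0 ⇒ step 1: CAAC ⇒ CAB·ABA·ABA·CAB
    A ↦ ABA
    C ↦ CAB
    B ↦ AB  (constrained at step 1)

A->ABA, B->AB, C->CAB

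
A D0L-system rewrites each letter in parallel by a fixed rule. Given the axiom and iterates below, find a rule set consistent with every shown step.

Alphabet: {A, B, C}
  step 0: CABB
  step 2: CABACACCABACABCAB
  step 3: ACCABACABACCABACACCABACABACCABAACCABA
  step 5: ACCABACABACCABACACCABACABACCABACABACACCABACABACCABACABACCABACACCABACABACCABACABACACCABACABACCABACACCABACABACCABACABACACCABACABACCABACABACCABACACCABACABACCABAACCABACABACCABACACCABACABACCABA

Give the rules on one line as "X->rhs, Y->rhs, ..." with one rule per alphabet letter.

  step 2 ⇒ step 3: CABACACCABACABCAB ⇒ AC·CAB·A·CAB·AC·CAB·AC·AC·CAB·A·CAB·AC·CAB·A·AC·CAB·A
    A ↦ CAB
    B ↦ A
    C ↦ AC

A->CAB, B->A, C->AC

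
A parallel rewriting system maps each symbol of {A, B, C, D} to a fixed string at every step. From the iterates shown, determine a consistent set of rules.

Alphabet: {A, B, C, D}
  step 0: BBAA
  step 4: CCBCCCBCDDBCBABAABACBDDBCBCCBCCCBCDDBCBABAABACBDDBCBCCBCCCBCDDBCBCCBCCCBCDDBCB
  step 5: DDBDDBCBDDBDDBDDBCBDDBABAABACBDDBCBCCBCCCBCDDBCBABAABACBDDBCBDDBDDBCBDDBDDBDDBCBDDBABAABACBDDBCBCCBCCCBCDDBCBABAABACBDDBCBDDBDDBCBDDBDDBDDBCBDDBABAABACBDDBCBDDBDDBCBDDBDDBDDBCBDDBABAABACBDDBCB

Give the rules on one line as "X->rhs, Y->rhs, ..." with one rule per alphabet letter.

  step 4 ⇒ step 5: CCBCCCBCDDBCBABAABACBDDBCBCCBCCCBCDDBCBABAABACBDDBCBCCBCCCBCDDBCBCCBCCCBCDDBCB ⇒ DDB·DDB·CB·DDB·DDB·DDB·CB·DDB·ABA·ABA·CB·DDB·CB·C·CB·C·C·CB·C·DDB·CB·ABA·ABA·CB·DDB·CB·DDB·DDB·CB·DDB·DDB·DDB·CB·DDB·ABA·ABA·CB·DDB·CB·C·CB·C·C·CB·C·DDB·CB·ABA·ABA·CB·DDB·CB·DDB·DDB·CB·DDB·DDB·DDB·CB·DDB·ABA·ABA·CB·DDB·CB·DDB·DDB·CB·DDB·DDB·DDB·CB·DDB·ABA·ABA·CB·DDB·CB
    A ↦ C
    B ↦ CB
    C ↦ DDB
    D ↦ ABA

A->C, B->CB, C->DDB, D->ABA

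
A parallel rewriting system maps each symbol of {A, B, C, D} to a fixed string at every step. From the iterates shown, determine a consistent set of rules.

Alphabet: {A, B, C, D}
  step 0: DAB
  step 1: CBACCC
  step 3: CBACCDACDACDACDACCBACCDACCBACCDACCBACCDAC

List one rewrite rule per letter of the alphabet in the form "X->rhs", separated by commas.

A->CC, B->C, C->DAC, D->CBA

  step 0 ⇒ step 1: DAB ⇒ CBA·CC·C
    A ↦ CC
    B ↦ C
    D ↦ CBA
    C ↦ DAC  (constrained at step 1)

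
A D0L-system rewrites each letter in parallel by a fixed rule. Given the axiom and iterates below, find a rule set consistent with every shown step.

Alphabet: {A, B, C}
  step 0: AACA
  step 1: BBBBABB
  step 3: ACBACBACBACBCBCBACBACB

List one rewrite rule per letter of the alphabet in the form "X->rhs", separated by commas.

A->BB, B->CB, C->A

  step 0 ⇒ step 1: AACA ⇒ BB·BB·A·BB
    A ↦ BB
    C ↦ A
    B ↦ CB  (constrained at step 1)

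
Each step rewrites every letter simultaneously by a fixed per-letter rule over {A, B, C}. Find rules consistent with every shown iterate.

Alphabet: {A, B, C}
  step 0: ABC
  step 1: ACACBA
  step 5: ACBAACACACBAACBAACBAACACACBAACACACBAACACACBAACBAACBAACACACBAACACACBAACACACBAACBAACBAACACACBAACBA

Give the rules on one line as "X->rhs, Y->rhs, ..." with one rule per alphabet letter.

A->AC, B->AC, C->BA

  step 0 ⇒ step 1: ABC ⇒ AC·AC·BA
    A ↦ AC
    B ↦ AC
    C ↦ BA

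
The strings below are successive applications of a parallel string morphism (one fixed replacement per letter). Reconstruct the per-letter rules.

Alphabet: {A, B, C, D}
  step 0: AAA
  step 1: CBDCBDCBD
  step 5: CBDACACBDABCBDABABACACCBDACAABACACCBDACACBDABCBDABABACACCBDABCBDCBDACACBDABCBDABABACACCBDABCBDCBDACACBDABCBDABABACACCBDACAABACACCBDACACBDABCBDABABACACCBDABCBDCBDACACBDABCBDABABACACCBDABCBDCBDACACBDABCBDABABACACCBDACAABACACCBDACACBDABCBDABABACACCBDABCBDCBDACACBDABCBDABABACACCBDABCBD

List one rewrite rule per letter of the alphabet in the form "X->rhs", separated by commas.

A->CBD, B->ACA, C->AB, D->C

  step 0 ⇒ step 1: AAA ⇒ CBD·CBD·CBD
    A ↦ CBD
    B ↦ ACA  (constrained at step 1)
    C ↦ AB  (constrained at step 1)
    D ↦ C  (constrained at step 1)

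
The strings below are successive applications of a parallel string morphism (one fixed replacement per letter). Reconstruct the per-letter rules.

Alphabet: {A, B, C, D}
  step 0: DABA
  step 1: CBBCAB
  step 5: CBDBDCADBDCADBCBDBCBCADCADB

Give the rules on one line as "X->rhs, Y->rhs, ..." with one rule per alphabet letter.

A->B, B->CA, C->D, D->CB

  step 0 ⇒ step 1: DABA ⇒ CB·B·CA·B
    A ↦ B
    B ↦ CA
    D ↦ CB
    C ↦ D  (constrained at step 1)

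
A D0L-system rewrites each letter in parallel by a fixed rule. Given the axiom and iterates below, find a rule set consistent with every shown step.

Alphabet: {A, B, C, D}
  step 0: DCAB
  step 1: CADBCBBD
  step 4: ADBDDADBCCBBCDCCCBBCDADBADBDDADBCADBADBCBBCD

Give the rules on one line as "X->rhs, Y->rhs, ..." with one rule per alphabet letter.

A->CBB, B->D, C->ADB, D->C

  step 0 ⇒ step 1: DCAB ⇒ C·ADB·CBB·D
    A ↦ CBB
    B ↦ D
    C ↦ ADB
    D ↦ C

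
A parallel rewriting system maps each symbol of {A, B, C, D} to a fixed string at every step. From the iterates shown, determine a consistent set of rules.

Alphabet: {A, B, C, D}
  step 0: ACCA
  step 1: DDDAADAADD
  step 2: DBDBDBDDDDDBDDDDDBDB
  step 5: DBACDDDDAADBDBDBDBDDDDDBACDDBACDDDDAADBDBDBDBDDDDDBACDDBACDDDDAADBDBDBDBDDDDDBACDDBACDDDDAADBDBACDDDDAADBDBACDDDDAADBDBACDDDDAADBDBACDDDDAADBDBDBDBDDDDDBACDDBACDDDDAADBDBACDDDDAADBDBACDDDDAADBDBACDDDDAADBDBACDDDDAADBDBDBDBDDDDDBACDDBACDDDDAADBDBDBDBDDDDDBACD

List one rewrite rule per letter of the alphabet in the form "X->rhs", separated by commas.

  step 1 ⇒ step 2: DDDAADAADD ⇒ DB·DB·DB·DD·DD·DB·DD·DD·DB·DB
    A ↦ DD
    D ↦ DB
    B ↦ ACD  (constrained at step 2)
  step 0 ⇒ step 1: ACCA ⇒ DD·DAA·DAA·DD
    C ↦ DAA

A->DD, B->ACD, C->DAA, D->DB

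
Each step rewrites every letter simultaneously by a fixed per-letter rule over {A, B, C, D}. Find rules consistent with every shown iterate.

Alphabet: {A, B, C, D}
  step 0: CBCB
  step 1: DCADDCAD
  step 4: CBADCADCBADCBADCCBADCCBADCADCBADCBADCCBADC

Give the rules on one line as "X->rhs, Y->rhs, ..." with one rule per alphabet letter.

A->C, B->AD, C->DC, D->BA

  step 0 ⇒ step 1: CBCB ⇒ DC·AD·DC·AD
    B ↦ AD
    C ↦ DC
    A ↦ C  (constrained at step 1)
    D ↦ BA  (constrained at step 1)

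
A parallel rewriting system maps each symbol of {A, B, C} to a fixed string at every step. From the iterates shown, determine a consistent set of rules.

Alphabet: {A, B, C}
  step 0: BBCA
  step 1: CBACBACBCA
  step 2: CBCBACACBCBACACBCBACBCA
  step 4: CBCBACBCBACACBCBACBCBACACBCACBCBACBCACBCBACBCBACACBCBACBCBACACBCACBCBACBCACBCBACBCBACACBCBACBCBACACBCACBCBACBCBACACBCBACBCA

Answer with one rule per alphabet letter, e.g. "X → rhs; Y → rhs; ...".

A->CA, B->CBA, C->CB

  step 1 ⇒ step 2: CBACBACBCA ⇒ CB·CBA·CA·CB·CBA·CA·CB·CBA·CB·CA
    A ↦ CA
    B ↦ CBA
    C ↦ CB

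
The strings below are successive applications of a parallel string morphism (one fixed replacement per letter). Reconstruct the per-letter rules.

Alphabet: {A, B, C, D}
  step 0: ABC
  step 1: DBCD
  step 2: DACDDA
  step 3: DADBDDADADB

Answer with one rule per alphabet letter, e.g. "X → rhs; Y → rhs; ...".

  step 2 ⇒ step 3: DACDDA ⇒ DA·DB·D·DA·DA·DB
    A ↦ DB
    C ↦ D
    D ↦ DA
  step 0 ⇒ step 1: ABC ⇒ DB·C·D
    B ↦ C

A->DB, B->C, C->D, D->DA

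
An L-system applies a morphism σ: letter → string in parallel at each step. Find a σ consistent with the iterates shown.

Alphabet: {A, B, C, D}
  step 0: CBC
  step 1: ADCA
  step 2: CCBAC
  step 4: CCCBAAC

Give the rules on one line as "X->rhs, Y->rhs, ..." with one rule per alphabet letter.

  step 1 ⇒ step 2: ADCA ⇒ C·CB·A·C
    A ↦ C
    C ↦ A
    D ↦ CB
  step 0 ⇒ step 1: CBC ⇒ A·DC·A
    B ↦ DC

A->C, B->DC, C->A, D->CB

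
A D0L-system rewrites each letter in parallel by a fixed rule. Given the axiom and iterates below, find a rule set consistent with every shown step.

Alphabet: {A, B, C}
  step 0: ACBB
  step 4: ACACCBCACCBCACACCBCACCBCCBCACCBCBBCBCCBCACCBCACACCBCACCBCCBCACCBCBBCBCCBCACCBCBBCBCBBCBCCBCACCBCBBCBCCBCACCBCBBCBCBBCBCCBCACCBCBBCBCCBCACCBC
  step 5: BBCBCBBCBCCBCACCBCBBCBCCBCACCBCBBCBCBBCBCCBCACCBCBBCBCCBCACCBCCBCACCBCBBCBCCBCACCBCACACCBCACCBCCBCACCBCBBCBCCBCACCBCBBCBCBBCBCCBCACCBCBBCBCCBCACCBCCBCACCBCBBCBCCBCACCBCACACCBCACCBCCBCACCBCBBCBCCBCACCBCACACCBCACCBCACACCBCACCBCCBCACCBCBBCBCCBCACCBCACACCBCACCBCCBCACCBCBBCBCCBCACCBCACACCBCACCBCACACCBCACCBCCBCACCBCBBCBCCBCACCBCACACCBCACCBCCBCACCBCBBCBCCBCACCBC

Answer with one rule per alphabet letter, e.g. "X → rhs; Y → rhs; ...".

  step 4 ⇒ step 5: ACACCBCACCBCACACCBCACCBCCBCACCBCBBCBCCBCACCBCACACCBCACCBCCBCACCBCBBCBCCBCACCBCBBCBCBBCBCCBCACCBCBBCBCCBCACCBCBBCBCBBCBCCBCACCBCBBCBCCBCACCBC ⇒ BB·CBC·BB·CBC·CBC·AC·CBC·BB·CBC·CBC·AC·CBC·BB·CBC·BB·CBC·CBC·AC·CBC·BB·CBC·CBC·AC·CBC·CBC·AC·CBC·BB·CBC·CBC·AC·CBC·AC·AC·CBC·AC·CBC·CBC·AC·CBC·BB·CBC·CBC·AC·CBC·BB·CBC·BB·CBC·CBC·AC·CBC·BB·CBC·CBC·AC·CBC·CBC·AC·CBC·BB·CBC·CBC·AC·CBC·AC·AC·CBC·AC·CBC·CBC·AC·CBC·BB·CBC·CBC·AC·CBC·AC·AC·CBC·AC·CBC·AC·AC·CBC·AC·CBC·CBC·AC·CBC·BB·CBC·CBC·AC·CBC·AC·AC·CBC·AC·CBC·CBC·AC·CBC·BB·CBC·CBC·AC·CBC·AC·AC·CBC·AC·CBC·AC·AC·CBC·AC·CBC·CBC·AC·CBC·BB·CBC·CBC·AC·CBC·AC·AC·CBC·AC·CBC·CBC·AC·CBC·BB·CBC·CBC·AC·CBC
    A ↦ BB
    B ↦ AC
    C ↦ CBC

A->BB, B->AC, C->CBC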